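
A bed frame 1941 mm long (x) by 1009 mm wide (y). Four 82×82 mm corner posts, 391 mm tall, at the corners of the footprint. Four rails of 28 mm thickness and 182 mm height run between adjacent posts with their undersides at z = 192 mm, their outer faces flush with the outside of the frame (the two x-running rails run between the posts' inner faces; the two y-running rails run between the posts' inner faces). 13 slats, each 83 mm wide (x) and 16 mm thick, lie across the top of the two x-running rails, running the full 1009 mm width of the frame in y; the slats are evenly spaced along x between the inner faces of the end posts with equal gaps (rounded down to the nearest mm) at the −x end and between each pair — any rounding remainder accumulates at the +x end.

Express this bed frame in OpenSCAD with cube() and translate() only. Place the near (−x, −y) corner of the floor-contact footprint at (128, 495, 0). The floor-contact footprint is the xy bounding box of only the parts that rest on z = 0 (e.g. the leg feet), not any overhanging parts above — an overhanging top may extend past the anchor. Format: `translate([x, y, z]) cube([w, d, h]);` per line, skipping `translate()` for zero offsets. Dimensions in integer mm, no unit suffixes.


translate([128, 495, 0]) cube([82, 82, 391]);
translate([128, 1422, 0]) cube([82, 82, 391]);
translate([1987, 495, 0]) cube([82, 82, 391]);
translate([1987, 1422, 0]) cube([82, 82, 391]);
translate([210, 495, 192]) cube([1777, 28, 182]);
translate([210, 1476, 192]) cube([1777, 28, 182]);
translate([128, 577, 192]) cube([28, 845, 182]);
translate([2041, 577, 192]) cube([28, 845, 182]);
translate([259, 495, 374]) cube([83, 1009, 16]);
translate([391, 495, 374]) cube([83, 1009, 16]);
translate([523, 495, 374]) cube([83, 1009, 16]);
translate([655, 495, 374]) cube([83, 1009, 16]);
translate([787, 495, 374]) cube([83, 1009, 16]);
translate([919, 495, 374]) cube([83, 1009, 16]);
translate([1051, 495, 374]) cube([83, 1009, 16]);
translate([1183, 495, 374]) cube([83, 1009, 16]);
translate([1315, 495, 374]) cube([83, 1009, 16]);
translate([1447, 495, 374]) cube([83, 1009, 16]);
translate([1579, 495, 374]) cube([83, 1009, 16]);
translate([1711, 495, 374]) cube([83, 1009, 16]);
translate([1843, 495, 374]) cube([83, 1009, 16]);


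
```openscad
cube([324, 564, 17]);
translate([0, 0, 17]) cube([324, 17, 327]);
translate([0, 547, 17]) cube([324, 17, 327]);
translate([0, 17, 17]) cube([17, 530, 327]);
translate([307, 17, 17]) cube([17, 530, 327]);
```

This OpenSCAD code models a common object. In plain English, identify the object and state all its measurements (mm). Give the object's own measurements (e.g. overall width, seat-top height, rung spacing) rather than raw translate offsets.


An open-topped rectangular box: outside dimensions 324×564×344 mm, with a uniform wall and base thickness of 17 mm. The base is a full 324×564 slab on the floor; four walls sit on top of the base. The front and back walls (the −y and +y sides) span the full width; the two side walls fit between them.


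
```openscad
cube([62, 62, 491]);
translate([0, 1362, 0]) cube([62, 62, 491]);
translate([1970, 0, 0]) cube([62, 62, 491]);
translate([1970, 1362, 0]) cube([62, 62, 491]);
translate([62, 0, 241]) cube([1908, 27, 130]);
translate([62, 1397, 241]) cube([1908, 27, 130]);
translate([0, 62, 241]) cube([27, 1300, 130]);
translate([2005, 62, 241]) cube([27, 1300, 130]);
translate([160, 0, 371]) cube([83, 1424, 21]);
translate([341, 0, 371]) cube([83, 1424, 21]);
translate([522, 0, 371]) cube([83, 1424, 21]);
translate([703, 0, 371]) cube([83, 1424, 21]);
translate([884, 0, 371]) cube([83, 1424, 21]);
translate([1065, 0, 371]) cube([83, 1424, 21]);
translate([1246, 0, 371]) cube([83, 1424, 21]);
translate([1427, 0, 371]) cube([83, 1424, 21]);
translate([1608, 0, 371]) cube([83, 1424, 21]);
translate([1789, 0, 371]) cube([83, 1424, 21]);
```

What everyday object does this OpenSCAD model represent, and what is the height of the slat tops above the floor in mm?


A bed frame. The slat-top height is 392 mm.

Four posts, four rails, and a row of slats — a bed frame. Slats sit on the rails at z = 241 + 130 = 371; with slat thickness 21, the top is 392 mm.


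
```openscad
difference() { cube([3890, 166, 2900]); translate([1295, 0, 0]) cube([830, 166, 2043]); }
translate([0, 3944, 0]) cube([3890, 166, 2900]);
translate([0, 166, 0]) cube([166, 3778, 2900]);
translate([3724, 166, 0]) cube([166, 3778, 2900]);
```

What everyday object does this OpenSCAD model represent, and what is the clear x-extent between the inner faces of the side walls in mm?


A single room. The interior width is 3558 mm.

Four walls enclosing a rectangle with a door in the front wall — a room. Outside width 3890 minus two 166 mm walls gives 3558 mm.


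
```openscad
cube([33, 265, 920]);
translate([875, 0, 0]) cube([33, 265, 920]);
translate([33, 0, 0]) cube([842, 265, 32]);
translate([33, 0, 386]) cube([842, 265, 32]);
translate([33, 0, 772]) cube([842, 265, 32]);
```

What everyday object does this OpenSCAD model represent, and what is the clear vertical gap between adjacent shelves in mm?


A bookshelf. The clear shelf gap is 354 mm.

Two tall side panels with 3 horizontal boards between them — a bookshelf. The first two shelf undersides are at z = 0 and z = 386; with shelf thickness 32, the clear gap is 386 − 0 − 32 = 354 mm.


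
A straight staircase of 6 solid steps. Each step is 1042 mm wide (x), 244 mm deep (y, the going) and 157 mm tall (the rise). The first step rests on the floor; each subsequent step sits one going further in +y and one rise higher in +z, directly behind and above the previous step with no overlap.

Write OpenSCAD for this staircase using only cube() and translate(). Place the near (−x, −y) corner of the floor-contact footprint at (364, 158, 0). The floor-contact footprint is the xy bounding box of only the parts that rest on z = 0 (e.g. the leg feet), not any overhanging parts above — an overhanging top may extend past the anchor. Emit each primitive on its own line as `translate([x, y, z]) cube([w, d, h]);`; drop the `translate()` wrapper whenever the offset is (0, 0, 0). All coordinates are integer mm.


translate([364, 158, 0]) cube([1042, 244, 157]);
translate([364, 402, 157]) cube([1042, 244, 157]);
translate([364, 646, 314]) cube([1042, 244, 157]);
translate([364, 890, 471]) cube([1042, 244, 157]);
translate([364, 1134, 628]) cube([1042, 244, 157]);
translate([364, 1378, 785]) cube([1042, 244, 157]);


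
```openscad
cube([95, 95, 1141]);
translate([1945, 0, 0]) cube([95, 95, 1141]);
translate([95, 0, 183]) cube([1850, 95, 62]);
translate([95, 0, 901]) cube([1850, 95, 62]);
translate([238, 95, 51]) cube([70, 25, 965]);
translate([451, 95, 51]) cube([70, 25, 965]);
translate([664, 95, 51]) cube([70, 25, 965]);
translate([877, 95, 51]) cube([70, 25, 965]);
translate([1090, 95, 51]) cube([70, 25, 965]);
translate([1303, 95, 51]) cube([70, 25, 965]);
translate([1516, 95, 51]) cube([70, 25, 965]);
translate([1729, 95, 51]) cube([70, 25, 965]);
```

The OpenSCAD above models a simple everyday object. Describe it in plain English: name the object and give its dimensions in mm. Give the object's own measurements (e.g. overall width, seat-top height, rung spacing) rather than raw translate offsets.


A fence section. Two 95×95 mm posts, 1141 mm tall, stand on the floor with a clear span of 1850 mm between their inner faces. Two horizontal rails of 95×62 mm section span the gap between the posts with their undersides at z = 183 mm and z = 901 mm, flush with the posts' −y face. 8 pickets, each 70 mm wide, 25 mm thick and 965 mm tall, are fixed to the +y face of the rails with their bottoms at z = 51 mm, spaced across the span with a 143 mm gap after the −x post and between neighbouring pickets, with 146 mm left before the +x post.


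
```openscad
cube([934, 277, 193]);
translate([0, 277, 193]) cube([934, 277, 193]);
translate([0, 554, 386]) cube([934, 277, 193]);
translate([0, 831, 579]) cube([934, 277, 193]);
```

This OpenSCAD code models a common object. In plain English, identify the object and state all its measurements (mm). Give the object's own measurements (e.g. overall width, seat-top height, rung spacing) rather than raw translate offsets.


A straight staircase of 4 solid steps. Each step is 934 mm wide (x), 277 mm deep (y, the going) and 193 mm tall (the rise). The first step rests on the floor; each subsequent step sits one going further in +y and one rise higher in +z, directly behind and above the previous step with no overlap.


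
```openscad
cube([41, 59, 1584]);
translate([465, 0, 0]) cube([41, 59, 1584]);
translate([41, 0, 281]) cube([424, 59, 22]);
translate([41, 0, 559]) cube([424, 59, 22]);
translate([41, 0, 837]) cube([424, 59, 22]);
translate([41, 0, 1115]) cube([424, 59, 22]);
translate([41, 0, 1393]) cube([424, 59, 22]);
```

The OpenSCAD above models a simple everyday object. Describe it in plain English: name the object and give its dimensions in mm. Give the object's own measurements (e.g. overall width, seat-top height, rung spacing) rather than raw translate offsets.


A straight ladder. Two 41×59 mm vertical rails, 1584 mm tall, stand 506 mm apart (outside-to-outside) with their front faces coplanar on the −y side. 5 rungs, each 59 mm deep and 22 mm tall, span between the inner faces of the rails, front faces flush with the rails. The lowest rung's underside is at z = 281 mm and rungs are spaced 278 mm apart (underside to underside).


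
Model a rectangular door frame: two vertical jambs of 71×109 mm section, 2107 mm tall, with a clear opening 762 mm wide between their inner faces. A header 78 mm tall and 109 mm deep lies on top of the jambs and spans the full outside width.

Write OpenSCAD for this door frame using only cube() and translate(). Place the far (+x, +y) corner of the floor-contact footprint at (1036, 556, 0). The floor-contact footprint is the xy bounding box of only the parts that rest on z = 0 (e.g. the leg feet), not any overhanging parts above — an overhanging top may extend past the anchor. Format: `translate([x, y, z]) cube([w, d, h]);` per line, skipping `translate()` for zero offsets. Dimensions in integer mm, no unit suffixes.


translate([132, 447, 0]) cube([71, 109, 2107]);
translate([965, 447, 0]) cube([71, 109, 2107]);
translate([132, 447, 2107]) cube([904, 109, 78]);


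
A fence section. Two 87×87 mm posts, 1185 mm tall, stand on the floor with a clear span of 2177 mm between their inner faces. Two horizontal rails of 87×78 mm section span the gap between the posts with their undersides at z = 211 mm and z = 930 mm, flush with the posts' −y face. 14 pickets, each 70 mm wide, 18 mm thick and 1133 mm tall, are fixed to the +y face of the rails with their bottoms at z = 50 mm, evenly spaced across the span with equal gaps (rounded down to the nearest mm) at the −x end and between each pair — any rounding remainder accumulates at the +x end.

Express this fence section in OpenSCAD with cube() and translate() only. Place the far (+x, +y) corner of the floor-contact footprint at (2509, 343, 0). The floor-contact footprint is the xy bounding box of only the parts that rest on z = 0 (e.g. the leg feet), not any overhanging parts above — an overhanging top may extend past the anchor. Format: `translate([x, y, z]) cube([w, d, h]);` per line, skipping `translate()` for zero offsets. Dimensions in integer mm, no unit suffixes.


translate([158, 256, 0]) cube([87, 87, 1185]);
translate([2422, 256, 0]) cube([87, 87, 1185]);
translate([245, 256, 211]) cube([2177, 87, 78]);
translate([245, 256, 930]) cube([2177, 87, 78]);
translate([324, 343, 50]) cube([70, 18, 1133]);
translate([473, 343, 50]) cube([70, 18, 1133]);
translate([622, 343, 50]) cube([70, 18, 1133]);
translate([771, 343, 50]) cube([70, 18, 1133]);
translate([920, 343, 50]) cube([70, 18, 1133]);
translate([1069, 343, 50]) cube([70, 18, 1133]);
translate([1218, 343, 50]) cube([70, 18, 1133]);
translate([1367, 343, 50]) cube([70, 18, 1133]);
translate([1516, 343, 50]) cube([70, 18, 1133]);
translate([1665, 343, 50]) cube([70, 18, 1133]);
translate([1814, 343, 50]) cube([70, 18, 1133]);
translate([1963, 343, 50]) cube([70, 18, 1133]);
translate([2112, 343, 50]) cube([70, 18, 1133]);
translate([2261, 343, 50]) cube([70, 18, 1133]);


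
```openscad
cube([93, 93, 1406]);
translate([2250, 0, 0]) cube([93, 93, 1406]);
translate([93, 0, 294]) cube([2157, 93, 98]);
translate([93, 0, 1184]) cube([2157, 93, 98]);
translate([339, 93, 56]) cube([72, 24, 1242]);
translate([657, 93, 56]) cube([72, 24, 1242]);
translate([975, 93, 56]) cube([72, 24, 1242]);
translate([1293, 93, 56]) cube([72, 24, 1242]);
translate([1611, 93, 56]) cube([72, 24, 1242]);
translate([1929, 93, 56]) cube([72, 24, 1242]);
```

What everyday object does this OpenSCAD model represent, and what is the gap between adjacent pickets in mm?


A fence section. The picket gap is 246 mm.

Two posts, two rails, 6 pickets — a fence section. Span 2157 mm holds 6 pickets of 72 mm with 7 equal gaps: ⌊(2157 − 6·72) / 7⌋ = 246 mm.


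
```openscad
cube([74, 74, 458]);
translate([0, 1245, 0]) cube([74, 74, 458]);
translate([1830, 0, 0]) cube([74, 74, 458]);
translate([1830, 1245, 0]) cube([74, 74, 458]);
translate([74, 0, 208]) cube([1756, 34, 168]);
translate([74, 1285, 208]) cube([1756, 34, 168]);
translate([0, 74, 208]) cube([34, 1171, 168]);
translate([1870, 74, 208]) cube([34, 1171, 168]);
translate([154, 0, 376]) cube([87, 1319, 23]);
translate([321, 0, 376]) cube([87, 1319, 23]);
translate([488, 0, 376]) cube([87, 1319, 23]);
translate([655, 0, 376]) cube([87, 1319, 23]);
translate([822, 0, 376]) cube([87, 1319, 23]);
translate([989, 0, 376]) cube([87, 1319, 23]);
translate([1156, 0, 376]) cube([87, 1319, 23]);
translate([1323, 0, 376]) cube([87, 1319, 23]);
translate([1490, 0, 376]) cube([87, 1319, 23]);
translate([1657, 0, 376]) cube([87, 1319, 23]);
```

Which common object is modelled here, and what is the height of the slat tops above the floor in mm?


A bed frame. The slat-top height is 399 mm.

Four posts, four rails, and a row of slats — a bed frame. Slats sit on the rails at z = 208 + 168 = 376; with slat thickness 23, the top is 399 mm.


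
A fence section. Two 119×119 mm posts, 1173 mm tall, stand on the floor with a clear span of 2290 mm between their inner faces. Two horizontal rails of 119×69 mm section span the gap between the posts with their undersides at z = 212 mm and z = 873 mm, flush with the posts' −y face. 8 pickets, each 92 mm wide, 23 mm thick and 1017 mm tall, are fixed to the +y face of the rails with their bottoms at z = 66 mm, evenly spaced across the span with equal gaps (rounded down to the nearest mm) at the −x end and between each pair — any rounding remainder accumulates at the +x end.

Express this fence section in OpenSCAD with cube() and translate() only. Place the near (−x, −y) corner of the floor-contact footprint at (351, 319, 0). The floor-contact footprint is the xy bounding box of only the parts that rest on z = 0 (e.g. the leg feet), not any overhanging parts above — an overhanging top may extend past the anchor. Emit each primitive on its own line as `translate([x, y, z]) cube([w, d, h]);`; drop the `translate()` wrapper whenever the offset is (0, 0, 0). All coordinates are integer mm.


translate([351, 319, 0]) cube([119, 119, 1173]);
translate([2760, 319, 0]) cube([119, 119, 1173]);
translate([470, 319, 212]) cube([2290, 119, 69]);
translate([470, 319, 873]) cube([2290, 119, 69]);
translate([642, 438, 66]) cube([92, 23, 1017]);
translate([906, 438, 66]) cube([92, 23, 1017]);
translate([1170, 438, 66]) cube([92, 23, 1017]);
translate([1434, 438, 66]) cube([92, 23, 1017]);
translate([1698, 438, 66]) cube([92, 23, 1017]);
translate([1962, 438, 66]) cube([92, 23, 1017]);
translate([2226, 438, 66]) cube([92, 23, 1017]);
translate([2490, 438, 66]) cube([92, 23, 1017]);


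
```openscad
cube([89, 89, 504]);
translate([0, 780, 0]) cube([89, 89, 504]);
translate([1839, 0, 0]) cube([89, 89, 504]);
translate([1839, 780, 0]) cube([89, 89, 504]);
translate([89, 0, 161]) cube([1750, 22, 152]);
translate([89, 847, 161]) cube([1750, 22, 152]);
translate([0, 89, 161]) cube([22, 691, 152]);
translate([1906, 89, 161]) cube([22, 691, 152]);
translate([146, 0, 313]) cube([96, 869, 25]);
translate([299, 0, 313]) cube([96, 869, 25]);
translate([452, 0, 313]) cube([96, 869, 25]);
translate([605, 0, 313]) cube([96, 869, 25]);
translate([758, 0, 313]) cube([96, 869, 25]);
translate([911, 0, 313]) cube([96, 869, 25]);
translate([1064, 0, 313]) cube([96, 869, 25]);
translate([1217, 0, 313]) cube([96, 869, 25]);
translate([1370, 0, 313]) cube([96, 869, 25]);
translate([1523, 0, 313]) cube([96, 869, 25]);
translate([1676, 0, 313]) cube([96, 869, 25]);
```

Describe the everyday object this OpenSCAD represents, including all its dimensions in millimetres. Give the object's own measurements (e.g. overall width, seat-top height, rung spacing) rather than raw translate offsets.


A bed frame 1928 mm long (x) by 869 mm wide (y). Four 89×89 mm corner posts, 504 mm tall, at the corners of the footprint. Four rails of 22 mm thickness and 152 mm height run between adjacent posts with their undersides at z = 161 mm, their outer faces flush with the outside of the frame (the two x-running rails run between the posts' inner faces; the two y-running rails run between the posts' inner faces). 11 slats, each 96 mm wide (x) and 25 mm thick, lie across the top of the two x-running rails, running the full 869 mm width of the frame in y; along x they sit between the end posts with a 57 mm gap after the −x posts and between neighbouring slats, leaving 67 mm before the +x posts.


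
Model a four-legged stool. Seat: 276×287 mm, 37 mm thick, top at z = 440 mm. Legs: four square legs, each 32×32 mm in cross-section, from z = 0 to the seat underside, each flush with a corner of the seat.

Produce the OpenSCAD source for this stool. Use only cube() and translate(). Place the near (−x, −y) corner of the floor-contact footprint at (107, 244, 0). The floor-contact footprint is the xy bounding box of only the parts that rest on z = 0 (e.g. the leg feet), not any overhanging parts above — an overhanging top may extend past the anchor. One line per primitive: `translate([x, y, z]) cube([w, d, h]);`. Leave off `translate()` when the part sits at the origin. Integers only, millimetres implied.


// leg_h = 440 - 37 = 403
translate([107, 244, 403]) cube([276, 287, 37]);
translate([107, 244, 0]) cube([32, 32, 403]);
translate([351, 244, 0]) cube([32, 32, 403]);
translate([107, 499, 0]) cube([32, 32, 403]);
translate([351, 499, 0]) cube([32, 32, 403]);


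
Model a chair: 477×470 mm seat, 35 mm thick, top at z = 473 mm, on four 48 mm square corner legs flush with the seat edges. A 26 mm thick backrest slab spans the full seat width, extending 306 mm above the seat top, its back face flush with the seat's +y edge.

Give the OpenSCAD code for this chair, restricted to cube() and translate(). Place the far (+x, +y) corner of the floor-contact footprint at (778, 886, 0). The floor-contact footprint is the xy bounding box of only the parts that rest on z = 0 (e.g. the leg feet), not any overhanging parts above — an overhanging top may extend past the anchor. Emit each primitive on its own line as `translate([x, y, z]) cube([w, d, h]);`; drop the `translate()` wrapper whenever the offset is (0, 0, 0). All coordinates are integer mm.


translate([301, 416, 438]) cube([477, 470, 35]);
translate([301, 416, 0]) cube([48, 48, 438]);
translate([730, 416, 0]) cube([48, 48, 438]);
translate([301, 838, 0]) cube([48, 48, 438]);
translate([730, 838, 0]) cube([48, 48, 438]);
translate([301, 860, 473]) cube([477, 26, 306]);


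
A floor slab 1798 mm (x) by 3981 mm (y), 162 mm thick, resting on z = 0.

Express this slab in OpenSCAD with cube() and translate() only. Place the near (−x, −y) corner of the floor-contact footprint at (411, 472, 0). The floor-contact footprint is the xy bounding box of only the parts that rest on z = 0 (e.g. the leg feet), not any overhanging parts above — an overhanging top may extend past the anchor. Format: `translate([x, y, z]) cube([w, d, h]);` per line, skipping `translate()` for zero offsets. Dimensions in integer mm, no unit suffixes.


translate([411, 472, 0]) cube([1798, 3981, 162]);


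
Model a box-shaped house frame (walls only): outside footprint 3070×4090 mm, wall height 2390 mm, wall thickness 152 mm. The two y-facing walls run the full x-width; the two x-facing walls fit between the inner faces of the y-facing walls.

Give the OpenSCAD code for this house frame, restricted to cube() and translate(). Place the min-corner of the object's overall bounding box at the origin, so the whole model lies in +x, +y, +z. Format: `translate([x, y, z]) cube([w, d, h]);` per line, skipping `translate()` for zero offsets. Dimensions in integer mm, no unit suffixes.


cube([3070, 152, 2390]);
translate([0, 3938, 0]) cube([3070, 152, 2390]);
translate([0, 152, 0]) cube([152, 3786, 2390]);
translate([2918, 152, 0]) cube([152, 3786, 2390]);


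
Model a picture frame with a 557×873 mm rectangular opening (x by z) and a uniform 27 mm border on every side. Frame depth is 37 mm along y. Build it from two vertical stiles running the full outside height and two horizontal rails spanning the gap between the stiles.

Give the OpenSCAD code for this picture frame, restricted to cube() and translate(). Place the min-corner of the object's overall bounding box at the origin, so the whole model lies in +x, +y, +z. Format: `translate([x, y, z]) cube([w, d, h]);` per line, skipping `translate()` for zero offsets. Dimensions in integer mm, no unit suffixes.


cube([27, 37, 927]);
translate([584, 0, 0]) cube([27, 37, 927]);
translate([27, 0, 0]) cube([557, 37, 27]);
translate([27, 0, 900]) cube([557, 37, 27]);


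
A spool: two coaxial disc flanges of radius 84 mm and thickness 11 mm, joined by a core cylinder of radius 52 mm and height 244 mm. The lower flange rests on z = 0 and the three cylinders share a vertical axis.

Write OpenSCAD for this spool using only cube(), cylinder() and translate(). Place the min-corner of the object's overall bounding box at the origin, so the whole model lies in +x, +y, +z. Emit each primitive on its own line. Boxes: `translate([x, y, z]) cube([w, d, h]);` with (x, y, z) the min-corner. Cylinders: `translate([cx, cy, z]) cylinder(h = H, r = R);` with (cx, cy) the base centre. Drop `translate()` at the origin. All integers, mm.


translate([84, 84, 0]) cylinder(h = 11, r = 84);
translate([84, 84, 11]) cylinder(h = 244, r = 52);
translate([84, 84, 255]) cylinder(h = 11, r = 84);


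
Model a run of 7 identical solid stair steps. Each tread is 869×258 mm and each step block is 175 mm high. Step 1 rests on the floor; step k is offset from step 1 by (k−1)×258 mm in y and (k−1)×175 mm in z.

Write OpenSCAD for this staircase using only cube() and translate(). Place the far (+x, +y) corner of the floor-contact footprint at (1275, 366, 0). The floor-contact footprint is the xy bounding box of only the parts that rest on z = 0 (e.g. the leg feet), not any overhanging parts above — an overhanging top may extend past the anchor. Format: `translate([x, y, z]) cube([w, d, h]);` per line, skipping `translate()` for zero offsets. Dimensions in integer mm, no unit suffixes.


translate([406, 108, 0]) cube([869, 258, 175]);
translate([406, 366, 175]) cube([869, 258, 175]);
translate([406, 624, 350]) cube([869, 258, 175]);
translate([406, 882, 525]) cube([869, 258, 175]);
translate([406, 1140, 700]) cube([869, 258, 175]);
translate([406, 1398, 875]) cube([869, 258, 175]);
translate([406, 1656, 1050]) cube([869, 258, 175]);


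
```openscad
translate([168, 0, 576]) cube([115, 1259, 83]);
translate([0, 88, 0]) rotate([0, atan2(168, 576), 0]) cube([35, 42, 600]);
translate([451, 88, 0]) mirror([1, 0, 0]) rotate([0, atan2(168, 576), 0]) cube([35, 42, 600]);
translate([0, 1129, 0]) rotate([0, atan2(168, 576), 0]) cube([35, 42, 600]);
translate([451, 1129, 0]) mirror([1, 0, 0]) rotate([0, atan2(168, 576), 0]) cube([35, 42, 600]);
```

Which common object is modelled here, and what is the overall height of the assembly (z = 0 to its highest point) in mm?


A sawhorse. The overall height is 659 mm.

A beam across two mirrored pairs of raked legs — a sawhorse. The beam's underside is at z = 576 (matching the legs' vertical rise in atan2(168, 576)) and the beam is 83 mm tall, so its top is at 576 + 83 = 659 mm. The raked legs top out at the beam's underside, so that is the highest point.


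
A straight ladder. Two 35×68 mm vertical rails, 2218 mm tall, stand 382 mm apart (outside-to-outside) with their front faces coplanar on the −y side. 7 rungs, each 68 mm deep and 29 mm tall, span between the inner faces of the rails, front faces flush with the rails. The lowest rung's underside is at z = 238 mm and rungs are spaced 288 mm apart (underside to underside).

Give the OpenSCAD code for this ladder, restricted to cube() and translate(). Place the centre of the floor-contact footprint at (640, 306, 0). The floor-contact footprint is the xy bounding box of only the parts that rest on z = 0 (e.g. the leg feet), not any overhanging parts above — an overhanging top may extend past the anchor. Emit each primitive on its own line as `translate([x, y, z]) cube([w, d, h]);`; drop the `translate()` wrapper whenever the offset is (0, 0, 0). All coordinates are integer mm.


translate([449, 272, 0]) cube([35, 68, 2218]);
translate([796, 272, 0]) cube([35, 68, 2218]);
translate([484, 272, 238]) cube([312, 68, 29]);
translate([484, 272, 526]) cube([312, 68, 29]);
translate([484, 272, 814]) cube([312, 68, 29]);
translate([484, 272, 1102]) cube([312, 68, 29]);
translate([484, 272, 1390]) cube([312, 68, 29]);
translate([484, 272, 1678]) cube([312, 68, 29]);
translate([484, 272, 1966]) cube([312, 68, 29]);


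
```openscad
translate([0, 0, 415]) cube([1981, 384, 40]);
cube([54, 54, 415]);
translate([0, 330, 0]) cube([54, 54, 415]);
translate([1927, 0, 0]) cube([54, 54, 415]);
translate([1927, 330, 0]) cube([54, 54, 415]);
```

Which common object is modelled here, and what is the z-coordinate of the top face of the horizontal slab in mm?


A bench. The seat-top height is 455 mm.

A long slab on four corner posts — a bench. The slab sits at z = 415 with thickness 40, so the top is 415 + 40 = 455 mm.


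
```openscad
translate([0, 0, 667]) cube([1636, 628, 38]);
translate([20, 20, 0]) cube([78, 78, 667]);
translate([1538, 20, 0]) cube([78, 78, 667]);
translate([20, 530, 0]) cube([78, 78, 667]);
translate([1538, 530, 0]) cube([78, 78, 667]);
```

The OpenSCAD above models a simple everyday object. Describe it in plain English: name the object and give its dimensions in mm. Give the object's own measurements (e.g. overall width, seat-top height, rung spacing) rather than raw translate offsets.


A table: top 1636 mm (x) × 628 mm (y), 38 mm thick, upper face at z = 705 mm, on four 78×78 mm square legs, each inset 20 mm from the nearest pair of top edges from z = 0 to the bottom of the top.


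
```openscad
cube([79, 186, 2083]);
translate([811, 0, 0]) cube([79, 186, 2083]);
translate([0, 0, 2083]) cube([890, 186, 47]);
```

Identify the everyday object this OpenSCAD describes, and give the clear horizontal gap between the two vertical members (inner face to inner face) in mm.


A door frame. The clear opening width is 732 mm.

Two 2083 mm tall posts with a header on top — a door frame. The left jamb is 79 mm wide at x = 0; the right jamb starts at x = 811. The clear opening is 811 − 79 = 732 mm.


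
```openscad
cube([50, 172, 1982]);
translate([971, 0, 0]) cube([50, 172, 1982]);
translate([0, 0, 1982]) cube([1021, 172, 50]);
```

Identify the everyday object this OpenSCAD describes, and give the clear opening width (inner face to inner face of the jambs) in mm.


A door frame. The clear opening width is 921 mm.

Two 1982 mm tall posts with a header on top — a door frame. The left jamb is 50 mm wide at x = 0; the right jamb starts at x = 971. The clear opening is 971 − 50 = 921 mm.


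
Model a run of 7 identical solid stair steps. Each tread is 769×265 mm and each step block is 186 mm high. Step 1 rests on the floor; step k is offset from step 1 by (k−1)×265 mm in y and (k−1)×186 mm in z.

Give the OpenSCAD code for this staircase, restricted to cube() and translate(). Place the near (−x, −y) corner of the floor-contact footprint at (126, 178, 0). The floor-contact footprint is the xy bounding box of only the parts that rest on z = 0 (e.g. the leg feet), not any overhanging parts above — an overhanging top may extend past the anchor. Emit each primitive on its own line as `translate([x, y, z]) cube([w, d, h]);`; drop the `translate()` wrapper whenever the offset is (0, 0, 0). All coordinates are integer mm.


translate([126, 178, 0]) cube([769, 265, 186]);
translate([126, 443, 186]) cube([769, 265, 186]);
translate([126, 708, 372]) cube([769, 265, 186]);
translate([126, 973, 558]) cube([769, 265, 186]);
translate([126, 1238, 744]) cube([769, 265, 186]);
translate([126, 1503, 930]) cube([769, 265, 186]);
translate([126, 1768, 1116]) cube([769, 265, 186]);


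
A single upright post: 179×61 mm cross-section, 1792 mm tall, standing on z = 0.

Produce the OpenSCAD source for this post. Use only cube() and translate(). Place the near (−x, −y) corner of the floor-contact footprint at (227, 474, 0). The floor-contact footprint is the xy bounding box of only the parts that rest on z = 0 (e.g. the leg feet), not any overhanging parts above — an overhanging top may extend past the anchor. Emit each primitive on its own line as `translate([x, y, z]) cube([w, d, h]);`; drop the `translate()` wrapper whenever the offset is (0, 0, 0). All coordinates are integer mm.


translate([227, 474, 0]) cube([179, 61, 1792]);


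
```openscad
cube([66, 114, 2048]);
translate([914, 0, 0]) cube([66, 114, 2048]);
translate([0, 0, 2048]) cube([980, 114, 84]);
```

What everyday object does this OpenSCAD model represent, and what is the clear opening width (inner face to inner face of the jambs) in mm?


A door frame. The clear opening width is 848 mm.

Two 2048 mm tall posts with a header on top — a door frame. The left jamb is 66 mm wide at x = 0; the right jamb starts at x = 914. The clear opening is 914 − 66 = 848 mm.


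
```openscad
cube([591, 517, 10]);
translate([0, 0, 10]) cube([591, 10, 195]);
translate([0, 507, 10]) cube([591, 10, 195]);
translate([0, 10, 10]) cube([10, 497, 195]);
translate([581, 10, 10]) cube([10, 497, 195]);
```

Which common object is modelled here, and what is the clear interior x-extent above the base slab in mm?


An open box. The internal width is 571 mm.

A 591×517 base slab with four walls standing on it — an open box. The base is 591 mm wide and the walls are 10 mm thick, so the internal width is 591 − 2 × 10 = 571 mm.


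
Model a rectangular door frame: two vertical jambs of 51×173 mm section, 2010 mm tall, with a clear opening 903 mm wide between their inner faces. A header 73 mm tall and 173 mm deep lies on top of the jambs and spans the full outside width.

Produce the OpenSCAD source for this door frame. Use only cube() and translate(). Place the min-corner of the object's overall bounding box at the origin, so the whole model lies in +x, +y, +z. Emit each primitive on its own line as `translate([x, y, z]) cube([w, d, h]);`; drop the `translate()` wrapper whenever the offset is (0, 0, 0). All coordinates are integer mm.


cube([51, 173, 2010]);
translate([954, 0, 0]) cube([51, 173, 2010]);
translate([0, 0, 2010]) cube([1005, 173, 73]);


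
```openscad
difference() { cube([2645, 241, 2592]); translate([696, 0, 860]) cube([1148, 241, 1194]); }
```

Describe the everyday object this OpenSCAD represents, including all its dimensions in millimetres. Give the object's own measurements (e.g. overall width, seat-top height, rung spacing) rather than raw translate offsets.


A wall 2645 mm long (x), 241 mm thick (y), 2592 mm tall, with a rectangular window opening cut through it. The opening is 1148 mm wide and 1194 mm tall; its sill is at z = 860 mm and its near (−x) edge is 696 mm from the wall's −x end. The opening passes through the full wall thickness.


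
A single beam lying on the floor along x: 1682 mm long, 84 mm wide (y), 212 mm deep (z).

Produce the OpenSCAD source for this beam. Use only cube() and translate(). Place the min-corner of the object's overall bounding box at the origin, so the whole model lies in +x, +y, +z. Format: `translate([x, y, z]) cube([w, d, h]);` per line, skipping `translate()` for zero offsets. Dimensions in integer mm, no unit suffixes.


cube([1682, 84, 212]);


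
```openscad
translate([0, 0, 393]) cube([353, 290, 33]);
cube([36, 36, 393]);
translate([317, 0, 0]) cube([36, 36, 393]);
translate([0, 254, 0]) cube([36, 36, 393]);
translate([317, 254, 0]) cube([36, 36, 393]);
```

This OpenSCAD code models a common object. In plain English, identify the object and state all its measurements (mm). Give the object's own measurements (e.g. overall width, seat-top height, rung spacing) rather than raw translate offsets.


A four-legged stool. The seat is a 353×290×33 mm slab whose top surface is at z = 426 mm; four square legs, each 36×36 mm in cross-section, run from the floor (z = 0) to the underside of the seat, each flush with a corner of the seat.


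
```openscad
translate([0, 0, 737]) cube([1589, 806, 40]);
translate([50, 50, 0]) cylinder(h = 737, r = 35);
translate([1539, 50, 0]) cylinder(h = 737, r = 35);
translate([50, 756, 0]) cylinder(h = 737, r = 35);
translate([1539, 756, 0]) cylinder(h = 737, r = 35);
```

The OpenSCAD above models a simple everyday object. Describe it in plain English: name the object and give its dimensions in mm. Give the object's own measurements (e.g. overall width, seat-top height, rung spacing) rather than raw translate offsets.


A table: top 1589 mm (x) × 806 mm (y), 40 mm thick, upper face at z = 777 mm, on four round legs of 70 mm diameter, each leg's bounding box inset 15 mm from the nearest pair of top edges from z = 0 to the bottom of the top.


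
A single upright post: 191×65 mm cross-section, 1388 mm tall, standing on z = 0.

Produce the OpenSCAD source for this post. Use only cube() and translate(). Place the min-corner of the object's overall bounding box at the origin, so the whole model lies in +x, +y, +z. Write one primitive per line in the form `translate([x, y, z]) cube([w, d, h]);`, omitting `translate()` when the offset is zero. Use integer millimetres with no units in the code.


cube([191, 65, 1388]);


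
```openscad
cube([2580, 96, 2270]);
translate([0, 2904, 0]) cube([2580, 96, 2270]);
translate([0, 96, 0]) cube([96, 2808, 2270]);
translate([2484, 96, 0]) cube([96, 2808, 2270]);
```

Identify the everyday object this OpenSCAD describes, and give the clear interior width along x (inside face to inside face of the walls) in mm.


A house (or room) frame. The interior width is 2388 mm.

Four 2270 mm walls enclosing a rectangle with no floor or roof — a room or house frame. Outside width is 2580 mm and wall thickness is 96 mm, so the interior width is 2580 − 2 × 96 = 2388 mm.


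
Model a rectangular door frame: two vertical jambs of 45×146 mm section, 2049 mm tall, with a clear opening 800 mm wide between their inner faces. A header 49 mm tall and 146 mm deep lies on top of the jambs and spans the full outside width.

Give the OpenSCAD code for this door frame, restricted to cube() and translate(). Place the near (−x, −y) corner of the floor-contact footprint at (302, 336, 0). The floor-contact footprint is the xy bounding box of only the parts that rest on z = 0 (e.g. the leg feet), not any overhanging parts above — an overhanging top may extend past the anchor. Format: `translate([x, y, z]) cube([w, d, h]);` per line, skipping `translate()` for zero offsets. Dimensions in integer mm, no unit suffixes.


translate([302, 336, 0]) cube([45, 146, 2049]);
translate([1147, 336, 0]) cube([45, 146, 2049]);
translate([302, 336, 2049]) cube([890, 146, 49]);


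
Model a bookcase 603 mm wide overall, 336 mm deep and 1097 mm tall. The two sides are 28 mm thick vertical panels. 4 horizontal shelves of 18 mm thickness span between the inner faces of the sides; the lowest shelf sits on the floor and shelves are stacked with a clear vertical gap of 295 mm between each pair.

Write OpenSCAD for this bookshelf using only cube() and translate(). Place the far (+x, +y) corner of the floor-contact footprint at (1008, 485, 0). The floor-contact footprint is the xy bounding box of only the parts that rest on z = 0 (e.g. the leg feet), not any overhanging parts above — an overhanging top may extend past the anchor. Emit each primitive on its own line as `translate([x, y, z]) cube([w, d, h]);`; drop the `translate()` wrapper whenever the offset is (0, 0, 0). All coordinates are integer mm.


translate([405, 149, 0]) cube([28, 336, 1097]);
translate([980, 149, 0]) cube([28, 336, 1097]);
translate([433, 149, 0]) cube([547, 336, 18]);
translate([433, 149, 313]) cube([547, 336, 18]);
translate([433, 149, 626]) cube([547, 336, 18]);
translate([433, 149, 939]) cube([547, 336, 18]);


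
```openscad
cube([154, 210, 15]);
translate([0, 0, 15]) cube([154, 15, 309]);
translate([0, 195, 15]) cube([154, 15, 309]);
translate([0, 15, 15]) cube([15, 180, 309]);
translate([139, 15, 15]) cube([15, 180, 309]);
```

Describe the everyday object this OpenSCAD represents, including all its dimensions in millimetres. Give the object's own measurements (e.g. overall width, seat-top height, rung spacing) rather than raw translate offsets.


An open-topped rectangular box: outside dimensions 154×210×324 mm, with a uniform wall and base thickness of 15 mm. The base is a full 154×210 slab on the floor; four walls sit on top of the base. The front and back walls (the −y and +y sides) span the full width; the two side walls fit between them.


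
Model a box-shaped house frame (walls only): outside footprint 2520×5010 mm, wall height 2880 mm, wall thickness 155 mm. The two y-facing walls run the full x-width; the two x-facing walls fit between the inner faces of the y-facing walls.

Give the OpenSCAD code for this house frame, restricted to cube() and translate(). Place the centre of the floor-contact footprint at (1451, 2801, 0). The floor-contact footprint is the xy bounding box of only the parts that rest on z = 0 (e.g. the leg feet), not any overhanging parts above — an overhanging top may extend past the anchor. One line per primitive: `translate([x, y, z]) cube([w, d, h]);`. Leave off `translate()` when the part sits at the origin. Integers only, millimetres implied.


translate([191, 296, 0]) cube([2520, 155, 2880]);
translate([191, 5151, 0]) cube([2520, 155, 2880]);
translate([191, 451, 0]) cube([155, 4700, 2880]);
translate([2556, 451, 0]) cube([155, 4700, 2880]);


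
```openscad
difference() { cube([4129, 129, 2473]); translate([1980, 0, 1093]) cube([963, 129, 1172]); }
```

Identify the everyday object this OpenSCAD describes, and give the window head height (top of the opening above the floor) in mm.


A wall with a window opening. The window head height is 2265 mm.

A wall with a rectangular opening subtracted — a window. Sill at z = 1093, opening 1172 mm tall, so the head is at 1093 + 1172 = 2265 mm.


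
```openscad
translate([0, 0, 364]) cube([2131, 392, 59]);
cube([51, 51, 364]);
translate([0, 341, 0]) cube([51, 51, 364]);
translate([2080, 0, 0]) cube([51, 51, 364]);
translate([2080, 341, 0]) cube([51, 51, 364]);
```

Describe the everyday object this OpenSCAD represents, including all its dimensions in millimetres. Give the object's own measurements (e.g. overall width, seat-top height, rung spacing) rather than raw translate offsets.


A bench: a 2131×392 mm seat slab, 59 mm thick, top at z = 423 mm, on four 51×51 mm square legs flush with the seat corners and standing on z = 0.


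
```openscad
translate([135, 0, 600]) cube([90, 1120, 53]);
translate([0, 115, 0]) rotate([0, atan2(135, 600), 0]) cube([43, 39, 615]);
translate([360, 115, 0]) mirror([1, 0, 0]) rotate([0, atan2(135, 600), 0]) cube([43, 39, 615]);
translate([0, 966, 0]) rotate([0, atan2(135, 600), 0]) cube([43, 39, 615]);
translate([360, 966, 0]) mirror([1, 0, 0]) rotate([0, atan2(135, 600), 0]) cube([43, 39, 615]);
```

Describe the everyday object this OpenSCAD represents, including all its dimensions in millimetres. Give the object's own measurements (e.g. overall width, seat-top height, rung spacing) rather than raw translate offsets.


A sawhorse. A 90×1120×53 mm beam (x, y, z) sits on two A-frame leg pairs. Each pair is two raked legs of 43×39 mm section (39 mm along y) splaying symmetrically in x. Each leg rises 600 mm vertically over 135 mm of horizontal reach and is 615 mm long along its own axis. Every leg's outer bottom edge rests on the floor and its outer top edge meets a bottom edge of the beam — the left legs (tilting toward +x) meet the beam's −x bottom edge, the right legs (their mirror images, tilting toward −x) meet its +x bottom edge — so the leg tops tuck under the beam, the beam's underside is 600 mm above the floor, and the feet are 360 mm apart outside-to-outside with the beam centred between them. The two leg pairs are set in 115 mm from either end of the beam.
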